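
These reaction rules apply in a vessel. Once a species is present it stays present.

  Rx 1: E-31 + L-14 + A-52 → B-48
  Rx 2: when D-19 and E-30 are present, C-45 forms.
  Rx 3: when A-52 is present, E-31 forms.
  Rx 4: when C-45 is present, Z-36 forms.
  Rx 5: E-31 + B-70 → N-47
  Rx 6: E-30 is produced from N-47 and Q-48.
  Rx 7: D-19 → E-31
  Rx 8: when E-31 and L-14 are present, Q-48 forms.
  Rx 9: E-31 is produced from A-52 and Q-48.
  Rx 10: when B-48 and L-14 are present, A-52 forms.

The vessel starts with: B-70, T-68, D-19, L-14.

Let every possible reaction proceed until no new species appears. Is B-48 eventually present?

B-48 would need E-31, L-14, and A-52 (Rx 1), but A-52 never forms.

No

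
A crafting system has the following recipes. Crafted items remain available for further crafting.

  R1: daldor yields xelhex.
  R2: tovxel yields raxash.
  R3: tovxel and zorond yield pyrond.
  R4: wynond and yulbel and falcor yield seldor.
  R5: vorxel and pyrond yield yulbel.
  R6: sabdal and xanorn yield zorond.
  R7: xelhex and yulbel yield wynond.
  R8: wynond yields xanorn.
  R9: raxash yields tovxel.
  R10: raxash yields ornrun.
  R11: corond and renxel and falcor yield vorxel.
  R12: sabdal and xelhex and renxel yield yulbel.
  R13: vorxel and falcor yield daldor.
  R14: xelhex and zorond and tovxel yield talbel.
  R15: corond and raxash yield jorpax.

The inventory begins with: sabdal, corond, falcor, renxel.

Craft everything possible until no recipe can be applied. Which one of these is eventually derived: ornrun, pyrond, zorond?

corond and renxel and falcor → vorxel (R11).
vorxel and falcor → daldor (R13).
Using R1, daldor makes xelhex.
sabdal and xelhex and renxel → yulbel (R12).
Using R7, xelhex and yulbel make wynond.
wynond → xanorn (R8).
sabdal and xanorn → zorond (R6).
ornrun would need raxash (R10), but raxash is never obtained. pyrond would need tovxel and zorond (R3), but tovxel is never obtained.

zorond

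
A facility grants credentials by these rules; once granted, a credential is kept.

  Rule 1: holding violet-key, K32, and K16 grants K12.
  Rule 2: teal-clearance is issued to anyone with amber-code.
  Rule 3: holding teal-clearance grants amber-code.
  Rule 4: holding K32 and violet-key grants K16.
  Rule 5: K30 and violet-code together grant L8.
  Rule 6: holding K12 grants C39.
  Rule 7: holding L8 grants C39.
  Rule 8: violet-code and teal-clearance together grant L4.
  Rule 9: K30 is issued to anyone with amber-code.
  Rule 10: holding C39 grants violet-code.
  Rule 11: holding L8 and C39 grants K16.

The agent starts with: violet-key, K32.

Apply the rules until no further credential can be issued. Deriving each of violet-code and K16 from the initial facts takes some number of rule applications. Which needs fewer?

K16: Holding K32 and violet-key grants K16 (Rule 4). [1 rule application]
violet-code: Holding K32 and violet-key grants K16 (Rule 4). Holding violet-key, K32, and K16 grants K12 (Rule 1). Holding K12 grants C39 (Rule 6). Holding C39 grants violet-code (Rule 10). [4 rule applications]
K16 needs fewer.

K16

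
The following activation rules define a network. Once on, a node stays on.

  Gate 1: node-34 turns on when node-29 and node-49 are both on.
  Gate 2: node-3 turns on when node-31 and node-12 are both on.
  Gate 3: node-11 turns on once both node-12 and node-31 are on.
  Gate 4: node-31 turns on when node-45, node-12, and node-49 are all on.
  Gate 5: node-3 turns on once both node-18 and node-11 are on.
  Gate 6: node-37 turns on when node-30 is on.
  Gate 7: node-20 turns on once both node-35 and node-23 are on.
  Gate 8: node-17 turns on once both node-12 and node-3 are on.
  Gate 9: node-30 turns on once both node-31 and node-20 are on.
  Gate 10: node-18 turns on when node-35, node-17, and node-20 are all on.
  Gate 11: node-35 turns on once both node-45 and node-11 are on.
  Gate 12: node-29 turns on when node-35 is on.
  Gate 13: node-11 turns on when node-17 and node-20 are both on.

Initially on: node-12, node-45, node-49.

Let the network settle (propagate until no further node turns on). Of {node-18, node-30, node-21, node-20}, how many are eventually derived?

0

node-18 would need node-35, node-17, and node-20 (Gate 10), but node-20 never turns on.
node-30 would need node-31 and node-20 (Gate 9), but node-20 never turns on.
No rule produces node-21, and it is not given.
node-20 would need node-35 and node-23 (Gate 7), but node-23 never turns on.
None of the 4 are reached.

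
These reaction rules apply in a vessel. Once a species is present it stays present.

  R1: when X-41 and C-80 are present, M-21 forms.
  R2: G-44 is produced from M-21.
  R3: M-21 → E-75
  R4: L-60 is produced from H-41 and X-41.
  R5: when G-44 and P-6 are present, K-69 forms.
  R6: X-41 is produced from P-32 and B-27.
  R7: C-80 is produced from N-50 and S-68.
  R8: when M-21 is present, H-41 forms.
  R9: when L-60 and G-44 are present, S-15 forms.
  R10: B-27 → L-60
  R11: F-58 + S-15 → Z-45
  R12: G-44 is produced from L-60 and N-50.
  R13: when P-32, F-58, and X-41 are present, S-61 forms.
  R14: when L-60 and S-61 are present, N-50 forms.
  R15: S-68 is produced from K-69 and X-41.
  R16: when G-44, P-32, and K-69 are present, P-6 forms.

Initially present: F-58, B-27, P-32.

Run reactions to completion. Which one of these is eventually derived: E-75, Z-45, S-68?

B-27 present → L-60 forms (R10).
P-32 and B-27 present → X-41 forms (R6).
P-32, F-58, and X-41 present → S-61 forms (R13).
L-60 and S-61 present → N-50 forms (R14).
L-60 and N-50 present → G-44 forms (R12).
L-60 and G-44 present → S-15 forms (R9).
F-58 and S-15 present → Z-45 forms (R11).
S-68 would need K-69 and X-41 (R15), but K-69 never forms. E-75 would need M-21 (R3), but M-21 never forms.

Z-45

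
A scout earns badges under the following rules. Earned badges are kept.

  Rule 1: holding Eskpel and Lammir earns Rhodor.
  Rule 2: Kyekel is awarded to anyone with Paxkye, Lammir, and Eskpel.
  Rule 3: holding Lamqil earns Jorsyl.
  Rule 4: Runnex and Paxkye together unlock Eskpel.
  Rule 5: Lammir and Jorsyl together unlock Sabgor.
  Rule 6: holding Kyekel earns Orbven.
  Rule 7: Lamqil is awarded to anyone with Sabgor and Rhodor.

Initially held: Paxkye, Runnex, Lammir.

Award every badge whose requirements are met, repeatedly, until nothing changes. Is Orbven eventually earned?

With Runnex and Paxkye, Eskpel is earned (Rule 4).
With Paxkye, Lammir, and Eskpel, Kyekel is earned (Rule 2).
With Kyekel, Orbven is earned (Rule 6).

Yes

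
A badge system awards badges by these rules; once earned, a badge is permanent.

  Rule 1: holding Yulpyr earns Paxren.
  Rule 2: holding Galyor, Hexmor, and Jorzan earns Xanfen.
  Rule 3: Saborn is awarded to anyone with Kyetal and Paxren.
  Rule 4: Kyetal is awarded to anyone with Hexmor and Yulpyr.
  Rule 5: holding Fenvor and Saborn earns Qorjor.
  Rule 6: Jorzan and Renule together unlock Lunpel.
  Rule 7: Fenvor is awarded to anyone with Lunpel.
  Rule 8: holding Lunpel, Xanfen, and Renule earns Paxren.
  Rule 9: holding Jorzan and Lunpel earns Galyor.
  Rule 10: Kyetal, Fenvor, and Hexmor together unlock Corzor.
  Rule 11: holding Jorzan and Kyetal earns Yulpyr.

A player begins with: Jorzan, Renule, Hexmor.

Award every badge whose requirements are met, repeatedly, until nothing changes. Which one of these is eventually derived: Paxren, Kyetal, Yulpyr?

Paxren

With Jorzan and Renule, Lunpel is earned (Rule 6).
With Jorzan and Lunpel, Galyor is earned (Rule 9).
With Galyor, Hexmor, and Jorzan, Xanfen is earned (Rule 2).
With Lunpel, Xanfen, and Renule, Paxren is earned (Rule 8).
Yulpyr would need Jorzan and Kyetal (Rule 11), but Kyetal is never earned. Kyetal would need Hexmor and Yulpyr (Rule 4), but Yulpyr is never earned.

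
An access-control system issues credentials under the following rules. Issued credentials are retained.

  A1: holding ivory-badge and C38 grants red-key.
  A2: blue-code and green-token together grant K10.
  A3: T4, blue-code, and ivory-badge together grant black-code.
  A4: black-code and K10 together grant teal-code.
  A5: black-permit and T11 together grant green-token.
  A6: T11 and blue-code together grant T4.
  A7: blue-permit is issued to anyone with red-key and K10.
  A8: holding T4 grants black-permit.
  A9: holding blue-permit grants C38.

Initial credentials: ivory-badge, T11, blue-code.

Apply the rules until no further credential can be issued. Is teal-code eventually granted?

Holding T11 and blue-code grants T4 (A6).
Holding T4 grants black-permit (A8).
Holding T4, blue-code, and ivory-badge grants black-code (A3).
Holding black-permit and T11 grants green-token (A5).
Holding blue-code and green-token grants K10 (A2).
Holding black-code and K10 grants teal-code (A4).

Yes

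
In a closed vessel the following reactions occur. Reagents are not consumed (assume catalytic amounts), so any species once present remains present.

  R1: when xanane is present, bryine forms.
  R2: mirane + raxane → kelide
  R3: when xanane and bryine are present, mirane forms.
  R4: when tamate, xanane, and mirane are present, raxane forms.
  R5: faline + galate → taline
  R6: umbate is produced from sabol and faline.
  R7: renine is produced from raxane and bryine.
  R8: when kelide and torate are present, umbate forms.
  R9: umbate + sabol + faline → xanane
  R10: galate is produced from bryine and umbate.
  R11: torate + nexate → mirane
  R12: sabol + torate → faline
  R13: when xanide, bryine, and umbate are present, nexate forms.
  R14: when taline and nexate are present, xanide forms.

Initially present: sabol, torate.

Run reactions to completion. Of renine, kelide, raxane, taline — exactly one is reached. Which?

sabol and torate present → faline forms (R12).
sabol and faline present → umbate forms (R6).
umbate, sabol, and faline present → xanane forms (R9).
xanane present → bryine forms (R1).
bryine and umbate present → galate forms (R10).
faline and galate present → taline forms (R5).
renine would need raxane and bryine (R7), but raxane never forms. raxane would need tamate, xanane, and mirane (R4), but tamate never forms. kelide would need mirane and raxane (R2), but raxane never forms.

taline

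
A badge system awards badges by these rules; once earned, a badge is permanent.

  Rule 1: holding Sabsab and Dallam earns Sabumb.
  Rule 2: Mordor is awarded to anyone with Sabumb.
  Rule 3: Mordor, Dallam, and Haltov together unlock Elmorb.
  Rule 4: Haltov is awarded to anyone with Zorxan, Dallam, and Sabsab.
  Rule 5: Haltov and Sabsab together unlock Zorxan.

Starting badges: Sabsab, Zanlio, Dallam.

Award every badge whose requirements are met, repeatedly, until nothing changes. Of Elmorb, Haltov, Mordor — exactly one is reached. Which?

Mordor

With Sabsab and Dallam, Sabumb is earned (Rule 1).
With Sabumb, Mordor is earned (Rule 2).
Haltov would need Zorxan, Dallam, and Sabsab (Rule 4), but Zorxan is never earned. Elmorb would need Mordor, Dallam, and Haltov (Rule 3), but Haltov is never earned.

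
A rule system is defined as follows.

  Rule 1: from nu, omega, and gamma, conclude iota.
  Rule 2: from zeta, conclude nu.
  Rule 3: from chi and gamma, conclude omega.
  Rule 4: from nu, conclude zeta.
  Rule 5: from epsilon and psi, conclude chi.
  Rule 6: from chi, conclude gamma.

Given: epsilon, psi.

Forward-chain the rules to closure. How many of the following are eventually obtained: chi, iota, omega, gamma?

3

From epsilon and psi, Rule 5 gives chi.
chi holds, so gamma follows (Rule 6).
From chi and gamma, Rule 3 gives omega.
chi: reached.
iota would need nu, omega, and gamma (Rule 1), but nu is never established.
omega: reached.
gamma: reached.
Reached: chi, omega, and gamma — 3 of the 4.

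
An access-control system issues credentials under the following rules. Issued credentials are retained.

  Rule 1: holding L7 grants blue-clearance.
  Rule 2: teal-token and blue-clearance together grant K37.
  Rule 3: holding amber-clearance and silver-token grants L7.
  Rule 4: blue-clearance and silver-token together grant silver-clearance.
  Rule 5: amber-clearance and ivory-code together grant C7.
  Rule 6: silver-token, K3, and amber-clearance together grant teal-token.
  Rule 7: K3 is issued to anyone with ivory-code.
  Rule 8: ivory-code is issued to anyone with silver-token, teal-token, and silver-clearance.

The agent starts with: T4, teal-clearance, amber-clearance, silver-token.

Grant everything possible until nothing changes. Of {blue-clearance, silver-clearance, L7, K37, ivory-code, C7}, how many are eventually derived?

3

Holding amber-clearance and silver-token grants L7 (Rule 3).
Holding L7 grants blue-clearance (Rule 1).
Holding blue-clearance and silver-token grants silver-clearance (Rule 4).
blue-clearance: reached.
silver-clearance: reached.
L7: reached.
K37 would need teal-token and blue-clearance (Rule 2), but teal-token is never granted.
ivory-code would need silver-token, teal-token, and silver-clearance (Rule 8), but teal-token is never granted.
C7 would need amber-clearance and ivory-code (Rule 5), but ivory-code is never granted.
Reached: blue-clearance, silver-clearance, and L7 — 3 of the 6.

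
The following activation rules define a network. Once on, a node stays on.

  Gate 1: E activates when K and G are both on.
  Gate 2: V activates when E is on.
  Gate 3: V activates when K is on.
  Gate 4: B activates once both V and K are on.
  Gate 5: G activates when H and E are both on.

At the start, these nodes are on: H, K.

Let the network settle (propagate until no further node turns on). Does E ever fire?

No

E would need K and G (Gate 1), but G never turns on.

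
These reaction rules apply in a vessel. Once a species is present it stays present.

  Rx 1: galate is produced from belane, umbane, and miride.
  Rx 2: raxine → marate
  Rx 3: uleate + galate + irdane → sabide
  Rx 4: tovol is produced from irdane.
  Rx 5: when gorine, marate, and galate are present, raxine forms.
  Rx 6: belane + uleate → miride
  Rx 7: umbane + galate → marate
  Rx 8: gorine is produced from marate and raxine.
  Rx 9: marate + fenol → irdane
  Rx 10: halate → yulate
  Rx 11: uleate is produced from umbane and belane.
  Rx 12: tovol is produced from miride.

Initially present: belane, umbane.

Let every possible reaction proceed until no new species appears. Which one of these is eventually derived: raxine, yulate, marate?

umbane and belane present → uleate forms (Rx 11).
belane and uleate present → miride forms (Rx 6).
belane, umbane, and miride present → galate forms (Rx 1).
umbane and galate present → marate forms (Rx 7).
yulate would need halate (Rx 10), but halate never forms. raxine would need gorine, marate, and galate (Rx 5), but gorine never forms.

marate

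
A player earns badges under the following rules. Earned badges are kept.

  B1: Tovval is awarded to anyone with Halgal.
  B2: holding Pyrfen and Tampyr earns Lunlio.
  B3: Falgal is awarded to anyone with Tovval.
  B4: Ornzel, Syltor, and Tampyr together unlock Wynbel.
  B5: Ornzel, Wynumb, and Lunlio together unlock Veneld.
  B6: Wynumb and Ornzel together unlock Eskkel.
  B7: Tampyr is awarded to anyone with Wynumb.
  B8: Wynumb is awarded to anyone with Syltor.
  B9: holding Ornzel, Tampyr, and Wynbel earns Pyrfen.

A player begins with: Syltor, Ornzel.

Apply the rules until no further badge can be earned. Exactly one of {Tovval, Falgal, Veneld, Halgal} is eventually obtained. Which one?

With Syltor, Wynumb is earned (B8).
With Wynumb, Tampyr is earned (B7).
With Ornzel, Syltor, and Tampyr, Wynbel is earned (B4).
With Ornzel, Tampyr, and Wynbel, Pyrfen is earned (B9).
With Pyrfen and Tampyr, Lunlio is earned (B2).
With Ornzel, Wynumb, and Lunlio, Veneld is earned (B5).
No rule produces Halgal, and it is not given. Falgal would need Tovval (B3), but Tovval is never earned. Tovval would need Halgal (B1), but Halgal is never earned.

Veneld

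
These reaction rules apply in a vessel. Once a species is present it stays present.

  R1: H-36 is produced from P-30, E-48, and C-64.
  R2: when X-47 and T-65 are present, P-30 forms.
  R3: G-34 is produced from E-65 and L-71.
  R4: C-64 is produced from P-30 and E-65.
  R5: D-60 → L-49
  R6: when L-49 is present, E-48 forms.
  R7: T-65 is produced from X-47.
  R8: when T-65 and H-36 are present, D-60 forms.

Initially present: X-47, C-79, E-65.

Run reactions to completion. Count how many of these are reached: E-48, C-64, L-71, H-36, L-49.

X-47 present → T-65 forms (R7).
X-47 and T-65 present → P-30 forms (R2).
P-30 and E-65 present → C-64 forms (R4).
E-48 would need L-49 (R6), but L-49 never forms.
C-64: reached.
No rule produces L-71, and it is not given.
H-36 would need P-30, E-48, and C-64 (R1), but E-48 never forms.
L-49 would need D-60 (R5), but D-60 never forms.
Reached: C-64 — 1 of the 5.

1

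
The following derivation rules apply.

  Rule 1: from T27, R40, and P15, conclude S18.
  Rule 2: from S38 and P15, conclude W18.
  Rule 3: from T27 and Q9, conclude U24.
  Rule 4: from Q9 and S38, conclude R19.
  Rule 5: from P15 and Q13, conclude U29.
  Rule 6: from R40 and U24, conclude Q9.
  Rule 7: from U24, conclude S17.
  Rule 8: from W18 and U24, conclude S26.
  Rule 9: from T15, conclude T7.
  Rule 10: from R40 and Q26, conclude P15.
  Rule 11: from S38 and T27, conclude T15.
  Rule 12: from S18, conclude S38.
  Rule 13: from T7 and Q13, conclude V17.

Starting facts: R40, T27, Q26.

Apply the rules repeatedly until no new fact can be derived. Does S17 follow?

No

S17 would need U24 (Rule 7), but U24 is never established.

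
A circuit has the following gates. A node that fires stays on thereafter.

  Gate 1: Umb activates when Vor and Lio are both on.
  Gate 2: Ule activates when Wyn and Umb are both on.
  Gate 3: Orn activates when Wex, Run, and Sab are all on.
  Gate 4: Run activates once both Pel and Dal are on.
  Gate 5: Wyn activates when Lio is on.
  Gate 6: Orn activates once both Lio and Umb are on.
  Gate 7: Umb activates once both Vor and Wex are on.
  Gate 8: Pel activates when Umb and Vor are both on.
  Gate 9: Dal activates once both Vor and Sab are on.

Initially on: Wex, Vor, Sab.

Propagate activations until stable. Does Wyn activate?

No

Wyn would need Lio (Gate 5), but Lio never turns on.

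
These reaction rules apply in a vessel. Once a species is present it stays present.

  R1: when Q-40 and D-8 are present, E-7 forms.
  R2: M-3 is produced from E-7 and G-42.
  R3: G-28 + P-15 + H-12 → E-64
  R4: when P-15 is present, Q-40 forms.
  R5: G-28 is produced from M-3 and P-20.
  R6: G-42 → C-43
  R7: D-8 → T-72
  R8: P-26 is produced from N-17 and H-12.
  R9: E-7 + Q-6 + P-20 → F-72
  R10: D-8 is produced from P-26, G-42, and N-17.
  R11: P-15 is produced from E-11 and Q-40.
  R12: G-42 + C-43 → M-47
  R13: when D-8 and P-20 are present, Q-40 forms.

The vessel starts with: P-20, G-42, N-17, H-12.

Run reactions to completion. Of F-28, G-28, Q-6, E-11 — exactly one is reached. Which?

N-17 and H-12 present → P-26 forms (R8).
P-26, G-42, and N-17 present → D-8 forms (R10).
D-8 and P-20 present → Q-40 forms (R13).
Q-40 and D-8 present → E-7 forms (R1).
E-7 and G-42 present → M-3 forms (R2).
M-3 and P-20 present → G-28 forms (R5).
No rule produces F-28, and it is not given. No rule produces Q-6, and it is not given. No rule produces E-11, and it is not given.

G-28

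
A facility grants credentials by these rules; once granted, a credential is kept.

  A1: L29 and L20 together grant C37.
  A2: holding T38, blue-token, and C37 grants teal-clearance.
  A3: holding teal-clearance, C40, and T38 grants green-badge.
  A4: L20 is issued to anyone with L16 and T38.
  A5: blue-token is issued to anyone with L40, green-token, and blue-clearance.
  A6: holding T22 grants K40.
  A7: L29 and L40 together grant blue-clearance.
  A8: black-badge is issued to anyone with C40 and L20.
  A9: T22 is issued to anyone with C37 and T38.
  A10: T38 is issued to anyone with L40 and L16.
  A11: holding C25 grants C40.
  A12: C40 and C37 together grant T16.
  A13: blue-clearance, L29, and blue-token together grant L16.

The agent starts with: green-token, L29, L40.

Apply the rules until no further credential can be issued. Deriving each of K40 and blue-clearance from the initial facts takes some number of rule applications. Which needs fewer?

blue-clearance: Holding L29 and L40 grants blue-clearance (A7). [1 rule application]
K40: Holding L29 and L40 grants blue-clearance (A7). Holding L40, green-token, and blue-clearance grants blue-token (A5). Holding blue-clearance, L29, and blue-token grants L16 (A13). Holding L40 and L16 grants T38 (A10). Holding L16 and T38 grants L20 (A4). Holding L29 and L20 grants C37 (A1). Holding C37 and T38 grants T22 (A9). Holding T22 grants K40 (A6). [8 rule applications]
blue-clearance needs fewer.

blue-clearance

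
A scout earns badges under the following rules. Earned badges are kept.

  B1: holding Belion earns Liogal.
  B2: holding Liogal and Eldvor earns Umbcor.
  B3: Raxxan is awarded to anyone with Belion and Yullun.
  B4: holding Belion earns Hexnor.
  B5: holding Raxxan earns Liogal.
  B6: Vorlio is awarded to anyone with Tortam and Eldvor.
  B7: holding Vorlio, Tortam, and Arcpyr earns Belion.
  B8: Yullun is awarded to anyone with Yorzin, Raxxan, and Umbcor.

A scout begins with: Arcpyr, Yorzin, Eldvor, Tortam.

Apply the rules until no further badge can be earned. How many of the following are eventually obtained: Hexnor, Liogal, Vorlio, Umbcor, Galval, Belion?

With Tortam and Eldvor, Vorlio is earned (B6).
With Vorlio, Tortam, and Arcpyr, Belion is earned (B7).
With Belion, Hexnor is earned (B4).
With Belion, Liogal is earned (B1).
With Liogal and Eldvor, Umbcor is earned (B2).
Hexnor: reached.
Liogal: reached.
Vorlio: reached.
Umbcor: reached.
No rule produces Galval, and it is not given.
Belion: reached.
Reached: Hexnor, Liogal, Vorlio, Umbcor, and Belion — 5 of the 6.

5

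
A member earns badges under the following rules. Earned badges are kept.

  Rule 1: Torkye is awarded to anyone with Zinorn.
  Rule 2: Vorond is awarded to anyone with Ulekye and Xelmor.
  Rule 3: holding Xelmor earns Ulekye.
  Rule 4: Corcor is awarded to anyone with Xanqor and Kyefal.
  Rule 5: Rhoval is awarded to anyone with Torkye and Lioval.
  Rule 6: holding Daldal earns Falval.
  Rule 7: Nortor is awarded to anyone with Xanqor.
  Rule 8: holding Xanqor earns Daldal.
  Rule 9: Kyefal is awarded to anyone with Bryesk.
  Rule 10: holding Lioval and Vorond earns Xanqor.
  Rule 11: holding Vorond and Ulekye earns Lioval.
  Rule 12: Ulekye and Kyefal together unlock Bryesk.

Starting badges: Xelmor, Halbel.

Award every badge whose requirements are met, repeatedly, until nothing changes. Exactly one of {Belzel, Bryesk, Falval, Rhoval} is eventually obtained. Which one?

With Xelmor, Ulekye is earned (Rule 3).
With Ulekye and Xelmor, Vorond is earned (Rule 2).
With Vorond and Ulekye, Lioval is earned (Rule 11).
With Lioval and Vorond, Xanqor is earned (Rule 10).
With Xanqor, Daldal is earned (Rule 8).
With Daldal, Falval is earned (Rule 6).
Bryesk would need Ulekye and Kyefal (Rule 12), but Kyefal is never earned. No rule produces Belzel, and it is not given. Rhoval would need Torkye and Lioval (Rule 5), but Torkye is never earned.

Falval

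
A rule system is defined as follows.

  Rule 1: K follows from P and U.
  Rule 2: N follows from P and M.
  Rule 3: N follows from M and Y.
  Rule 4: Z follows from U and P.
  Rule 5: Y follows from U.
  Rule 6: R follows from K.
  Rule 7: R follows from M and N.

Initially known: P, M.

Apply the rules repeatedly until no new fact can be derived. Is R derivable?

P and M hold, so N follows (Rule 2).
M and N hold, so R follows (Rule 7).

Yes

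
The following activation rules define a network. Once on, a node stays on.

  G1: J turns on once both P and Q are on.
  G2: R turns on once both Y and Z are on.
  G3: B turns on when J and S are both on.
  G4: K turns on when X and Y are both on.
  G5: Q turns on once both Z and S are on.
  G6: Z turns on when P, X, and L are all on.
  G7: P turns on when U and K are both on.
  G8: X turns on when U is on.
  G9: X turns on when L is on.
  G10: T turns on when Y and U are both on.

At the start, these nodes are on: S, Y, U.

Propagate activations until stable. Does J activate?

J would need P and Q (G1), but Q never turns on.

No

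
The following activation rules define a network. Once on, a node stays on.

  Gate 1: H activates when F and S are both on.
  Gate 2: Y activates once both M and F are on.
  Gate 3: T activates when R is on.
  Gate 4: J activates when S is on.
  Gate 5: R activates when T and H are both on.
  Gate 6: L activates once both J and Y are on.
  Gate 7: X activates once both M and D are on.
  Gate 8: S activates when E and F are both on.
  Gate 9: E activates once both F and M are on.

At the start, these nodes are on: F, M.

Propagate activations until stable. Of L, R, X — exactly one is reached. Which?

M and F are on, so Y activates (Gate 2).
Gate 9: F and M on → E on.
Gate 8: E and F on → S on.
Gate 4: S on → J on.
Gate 6: J and Y on → L on.
X would need M and D (Gate 7), but D never turns on. R would need T and H (Gate 5), but T never turns on.

L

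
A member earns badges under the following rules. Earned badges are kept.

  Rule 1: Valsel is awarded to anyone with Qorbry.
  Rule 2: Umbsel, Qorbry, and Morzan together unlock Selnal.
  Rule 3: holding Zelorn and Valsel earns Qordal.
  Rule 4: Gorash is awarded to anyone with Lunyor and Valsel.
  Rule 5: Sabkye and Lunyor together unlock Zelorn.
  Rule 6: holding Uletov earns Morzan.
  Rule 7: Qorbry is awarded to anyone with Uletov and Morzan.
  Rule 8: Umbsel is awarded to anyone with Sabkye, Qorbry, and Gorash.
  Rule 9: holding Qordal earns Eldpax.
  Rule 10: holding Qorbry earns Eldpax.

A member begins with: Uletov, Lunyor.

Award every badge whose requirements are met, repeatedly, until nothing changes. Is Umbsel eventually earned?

No

Umbsel would need Sabkye, Qorbry, and Gorash (Rule 8), but Sabkye is never earned.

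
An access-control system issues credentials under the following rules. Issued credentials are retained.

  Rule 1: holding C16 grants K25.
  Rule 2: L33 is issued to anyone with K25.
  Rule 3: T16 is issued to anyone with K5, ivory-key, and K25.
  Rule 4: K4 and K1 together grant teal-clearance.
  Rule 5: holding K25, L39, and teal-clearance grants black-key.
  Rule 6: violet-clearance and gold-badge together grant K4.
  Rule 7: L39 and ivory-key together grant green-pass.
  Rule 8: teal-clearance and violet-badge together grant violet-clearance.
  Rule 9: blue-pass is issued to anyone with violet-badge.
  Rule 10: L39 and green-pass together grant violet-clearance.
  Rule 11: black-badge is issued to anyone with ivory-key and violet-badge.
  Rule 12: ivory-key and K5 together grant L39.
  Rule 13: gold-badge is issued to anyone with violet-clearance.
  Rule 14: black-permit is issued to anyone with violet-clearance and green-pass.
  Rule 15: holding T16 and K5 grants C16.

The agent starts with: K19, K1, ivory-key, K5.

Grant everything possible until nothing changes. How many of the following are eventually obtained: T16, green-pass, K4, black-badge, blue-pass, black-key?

Holding ivory-key and K5 grants L39 (Rule 12).
Holding L39 and ivory-key grants green-pass (Rule 7).
Holding L39 and green-pass grants violet-clearance (Rule 10).
Holding violet-clearance grants gold-badge (Rule 13).
Holding violet-clearance and gold-badge grants K4 (Rule 6).
T16 would need K5, ivory-key, and K25 (Rule 3), but K25 is never granted.
green-pass: reached.
K4: reached.
black-badge would need ivory-key and violet-badge (Rule 11), but violet-badge is never granted.
blue-pass would need violet-badge (Rule 9), but violet-badge is never granted.
black-key would need K25, L39, and teal-clearance (Rule 5), but K25 is never granted.
Reached: green-pass and K4 — 2 of the 6.

2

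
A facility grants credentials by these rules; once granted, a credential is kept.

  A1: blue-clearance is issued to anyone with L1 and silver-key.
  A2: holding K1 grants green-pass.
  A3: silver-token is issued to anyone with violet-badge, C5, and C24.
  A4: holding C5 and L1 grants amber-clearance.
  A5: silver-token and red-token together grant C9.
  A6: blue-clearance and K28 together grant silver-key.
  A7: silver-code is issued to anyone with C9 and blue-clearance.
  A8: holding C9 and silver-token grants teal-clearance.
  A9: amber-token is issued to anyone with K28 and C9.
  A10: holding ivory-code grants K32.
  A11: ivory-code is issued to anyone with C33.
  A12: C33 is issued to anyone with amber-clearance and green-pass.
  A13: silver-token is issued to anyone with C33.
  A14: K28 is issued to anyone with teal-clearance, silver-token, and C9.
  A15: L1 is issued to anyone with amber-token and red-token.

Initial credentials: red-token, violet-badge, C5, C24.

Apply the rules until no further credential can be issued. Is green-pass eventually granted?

No

green-pass would need K1 (A2), but K1 is never granted.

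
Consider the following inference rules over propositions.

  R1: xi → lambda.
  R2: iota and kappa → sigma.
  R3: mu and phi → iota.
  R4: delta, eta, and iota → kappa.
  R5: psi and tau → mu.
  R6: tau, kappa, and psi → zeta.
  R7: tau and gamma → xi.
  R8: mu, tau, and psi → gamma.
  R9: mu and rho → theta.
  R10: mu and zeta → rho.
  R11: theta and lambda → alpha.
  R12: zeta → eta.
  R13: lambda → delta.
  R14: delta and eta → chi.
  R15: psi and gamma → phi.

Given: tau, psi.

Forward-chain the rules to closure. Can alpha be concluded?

No

alpha would need theta and lambda (R11), but theta is never established.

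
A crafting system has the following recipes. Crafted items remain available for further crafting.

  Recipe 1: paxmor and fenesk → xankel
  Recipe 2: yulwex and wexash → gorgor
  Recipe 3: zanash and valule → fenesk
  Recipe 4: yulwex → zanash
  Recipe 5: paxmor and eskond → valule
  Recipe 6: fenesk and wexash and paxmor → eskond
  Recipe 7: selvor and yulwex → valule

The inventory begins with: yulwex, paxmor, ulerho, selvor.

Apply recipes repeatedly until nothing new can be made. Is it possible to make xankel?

Using Recipe 7, selvor and yulwex make valule.
Using Recipe 4, yulwex makes zanash.
zanash and valule → fenesk (Recipe 3).
paxmor and fenesk → xankel (Recipe 1).

Yes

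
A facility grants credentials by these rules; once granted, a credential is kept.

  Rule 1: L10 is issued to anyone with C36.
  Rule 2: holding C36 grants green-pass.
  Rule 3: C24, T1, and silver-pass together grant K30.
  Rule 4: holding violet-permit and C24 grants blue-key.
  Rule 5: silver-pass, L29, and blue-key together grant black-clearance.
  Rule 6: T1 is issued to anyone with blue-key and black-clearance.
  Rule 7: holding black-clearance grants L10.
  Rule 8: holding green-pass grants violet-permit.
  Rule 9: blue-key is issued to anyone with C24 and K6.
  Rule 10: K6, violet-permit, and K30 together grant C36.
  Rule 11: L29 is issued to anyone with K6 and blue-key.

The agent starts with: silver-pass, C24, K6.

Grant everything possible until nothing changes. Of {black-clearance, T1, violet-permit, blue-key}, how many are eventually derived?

Holding C24 and K6 grants blue-key (Rule 9).
Holding K6 and blue-key grants L29 (Rule 11).
Holding silver-pass, L29, and blue-key grants black-clearance (Rule 5).
Holding blue-key and black-clearance grants T1 (Rule 6).
black-clearance: reached.
T1: reached.
violet-permit would need green-pass (Rule 8), but green-pass is never granted.
blue-key: reached.
Reached: black-clearance, T1, and blue-key — 3 of the 4.

3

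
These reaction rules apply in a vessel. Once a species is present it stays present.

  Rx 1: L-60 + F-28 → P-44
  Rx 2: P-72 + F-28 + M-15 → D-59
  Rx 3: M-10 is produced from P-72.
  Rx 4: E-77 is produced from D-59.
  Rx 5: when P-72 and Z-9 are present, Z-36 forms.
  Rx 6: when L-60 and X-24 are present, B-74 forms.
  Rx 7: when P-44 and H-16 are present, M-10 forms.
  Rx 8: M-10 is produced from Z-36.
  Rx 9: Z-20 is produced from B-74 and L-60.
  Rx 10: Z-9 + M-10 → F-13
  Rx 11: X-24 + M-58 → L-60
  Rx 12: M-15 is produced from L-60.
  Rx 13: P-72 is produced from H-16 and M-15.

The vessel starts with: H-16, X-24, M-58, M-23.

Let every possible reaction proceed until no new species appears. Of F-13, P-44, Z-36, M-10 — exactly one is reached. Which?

X-24 and M-58 present → L-60 forms (Rx 11).
L-60 present → M-15 forms (Rx 12).
H-16 and M-15 present → P-72 forms (Rx 13).
P-72 present → M-10 forms (Rx 3).
Z-36 would need P-72 and Z-9 (Rx 5), but Z-9 never forms. P-44 would need L-60 and F-28 (Rx 1), but F-28 never forms. F-13 would need Z-9 and M-10 (Rx 10), but Z-9 never forms.

M-10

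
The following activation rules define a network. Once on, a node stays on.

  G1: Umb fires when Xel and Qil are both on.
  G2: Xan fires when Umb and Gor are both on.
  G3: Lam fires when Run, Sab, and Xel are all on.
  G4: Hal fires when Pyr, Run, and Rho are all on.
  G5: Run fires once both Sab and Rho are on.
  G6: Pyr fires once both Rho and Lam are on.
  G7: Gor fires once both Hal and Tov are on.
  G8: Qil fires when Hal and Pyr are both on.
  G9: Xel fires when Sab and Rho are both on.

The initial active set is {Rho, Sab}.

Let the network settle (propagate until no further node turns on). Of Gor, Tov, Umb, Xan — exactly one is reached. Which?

Sab and Rho are on, so Xel fires (G9).
G5: Sab and Rho on → Run on.
Run, Sab, and Xel are on, so Lam fires (G3).
Rho and Lam are on, so Pyr fires (G6).
Pyr, Run, and Rho are on, so Hal fires (G4).
G8: Hal and Pyr on → Qil on.
G1: Xel and Qil on → Umb on.
No rule produces Tov, and it is not given. Xan would need Umb and Gor (G2), but Gor never turns on. Gor would need Hal and Tov (G7), but Tov never turns on.

Umb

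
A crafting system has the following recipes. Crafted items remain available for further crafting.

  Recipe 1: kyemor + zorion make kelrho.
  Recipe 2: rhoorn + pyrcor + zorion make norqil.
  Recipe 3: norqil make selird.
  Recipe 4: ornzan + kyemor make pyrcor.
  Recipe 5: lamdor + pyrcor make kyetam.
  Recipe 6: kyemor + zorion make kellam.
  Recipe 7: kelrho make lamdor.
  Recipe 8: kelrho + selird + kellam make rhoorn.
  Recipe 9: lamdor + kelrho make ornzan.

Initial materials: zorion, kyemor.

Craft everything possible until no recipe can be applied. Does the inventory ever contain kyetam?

kyemor + zorion → kelrho (Recipe 1).
Using Recipe 7, kelrho makes lamdor.
lamdor + kelrho → ornzan (Recipe 9).
ornzan + kyemor → pyrcor (Recipe 4).
Using Recipe 5, lamdor and pyrcor make kyetam.

Yes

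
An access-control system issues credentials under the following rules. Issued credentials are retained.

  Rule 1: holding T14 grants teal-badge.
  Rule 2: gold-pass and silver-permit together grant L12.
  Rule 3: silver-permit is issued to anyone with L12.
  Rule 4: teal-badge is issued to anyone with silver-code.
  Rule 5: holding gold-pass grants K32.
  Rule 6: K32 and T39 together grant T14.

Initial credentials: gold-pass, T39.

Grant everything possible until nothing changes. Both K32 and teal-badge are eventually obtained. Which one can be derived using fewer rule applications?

K32: Holding gold-pass grants K32 (Rule 5). [1 rule application]
teal-badge: Holding gold-pass grants K32 (Rule 5). Holding K32 and T39 grants T14 (Rule 6). Holding T14 grants teal-badge (Rule 1). [3 rule applications]
K32 needs fewer.

K32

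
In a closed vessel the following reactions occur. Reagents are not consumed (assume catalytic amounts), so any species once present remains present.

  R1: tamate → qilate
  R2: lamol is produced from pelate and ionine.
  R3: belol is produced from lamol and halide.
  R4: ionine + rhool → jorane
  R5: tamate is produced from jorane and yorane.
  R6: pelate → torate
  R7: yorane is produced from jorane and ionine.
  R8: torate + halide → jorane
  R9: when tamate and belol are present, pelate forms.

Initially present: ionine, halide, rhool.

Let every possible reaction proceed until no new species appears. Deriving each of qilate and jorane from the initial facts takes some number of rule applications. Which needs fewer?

jorane: ionine and rhool present → jorane forms (R4). [1 rule application]
qilate: ionine and rhool present → jorane forms (R4). jorane and ionine present → yorane forms (R7). jorane and yorane present → tamate forms (R5). tamate present → qilate forms (R1). [4 rule applications]
jorane needs fewer.

jorane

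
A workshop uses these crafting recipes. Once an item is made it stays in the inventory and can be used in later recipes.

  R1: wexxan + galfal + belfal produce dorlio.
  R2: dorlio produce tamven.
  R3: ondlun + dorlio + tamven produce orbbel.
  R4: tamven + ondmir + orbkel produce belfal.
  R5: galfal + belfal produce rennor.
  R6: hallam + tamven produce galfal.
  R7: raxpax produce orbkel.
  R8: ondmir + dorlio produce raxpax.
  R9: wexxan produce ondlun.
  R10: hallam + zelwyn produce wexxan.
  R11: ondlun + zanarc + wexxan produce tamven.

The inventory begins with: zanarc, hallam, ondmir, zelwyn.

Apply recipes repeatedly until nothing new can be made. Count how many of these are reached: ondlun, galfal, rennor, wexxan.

3

hallam + zelwyn → wexxan (R10).
Using R9, wexxan makes ondlun.
Using R11, ondlun, zanarc, and wexxan make tamven.
hallam + tamven → galfal (R6).
ondlun: reached.
galfal: reached.
rennor would need galfal and belfal (R5), but belfal is never obtained.
wexxan: reached.
Reached: ondlun, galfal, and wexxan — 3 of the 4.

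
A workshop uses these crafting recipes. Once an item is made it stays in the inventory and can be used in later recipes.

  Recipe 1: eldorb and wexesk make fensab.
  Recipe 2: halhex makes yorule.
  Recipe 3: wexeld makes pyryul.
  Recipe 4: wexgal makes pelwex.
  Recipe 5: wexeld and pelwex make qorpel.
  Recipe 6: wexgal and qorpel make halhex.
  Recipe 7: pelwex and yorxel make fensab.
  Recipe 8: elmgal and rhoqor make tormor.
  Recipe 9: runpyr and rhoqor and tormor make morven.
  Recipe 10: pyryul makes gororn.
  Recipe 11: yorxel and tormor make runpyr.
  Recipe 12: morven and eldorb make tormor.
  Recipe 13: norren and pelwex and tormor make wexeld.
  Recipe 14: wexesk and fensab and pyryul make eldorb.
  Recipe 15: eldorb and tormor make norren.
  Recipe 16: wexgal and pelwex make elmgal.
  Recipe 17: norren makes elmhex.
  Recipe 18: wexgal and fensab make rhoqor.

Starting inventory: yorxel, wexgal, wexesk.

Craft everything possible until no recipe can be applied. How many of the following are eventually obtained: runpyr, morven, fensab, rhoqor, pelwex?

Using Recipe 4, wexgal makes pelwex.
Using Recipe 7, pelwex and yorxel make fensab.
Using Recipe 16, wexgal and pelwex make elmgal.
Using Recipe 18, wexgal and fensab make rhoqor.
elmgal and rhoqor → tormor (Recipe 8).
Using Recipe 11, yorxel and tormor make runpyr.
runpyr and rhoqor and tormor → morven (Recipe 9).
runpyr: reached.
morven: reached.
fensab: reached.
rhoqor: reached.
pelwex: reached.
All 5 are reached.

5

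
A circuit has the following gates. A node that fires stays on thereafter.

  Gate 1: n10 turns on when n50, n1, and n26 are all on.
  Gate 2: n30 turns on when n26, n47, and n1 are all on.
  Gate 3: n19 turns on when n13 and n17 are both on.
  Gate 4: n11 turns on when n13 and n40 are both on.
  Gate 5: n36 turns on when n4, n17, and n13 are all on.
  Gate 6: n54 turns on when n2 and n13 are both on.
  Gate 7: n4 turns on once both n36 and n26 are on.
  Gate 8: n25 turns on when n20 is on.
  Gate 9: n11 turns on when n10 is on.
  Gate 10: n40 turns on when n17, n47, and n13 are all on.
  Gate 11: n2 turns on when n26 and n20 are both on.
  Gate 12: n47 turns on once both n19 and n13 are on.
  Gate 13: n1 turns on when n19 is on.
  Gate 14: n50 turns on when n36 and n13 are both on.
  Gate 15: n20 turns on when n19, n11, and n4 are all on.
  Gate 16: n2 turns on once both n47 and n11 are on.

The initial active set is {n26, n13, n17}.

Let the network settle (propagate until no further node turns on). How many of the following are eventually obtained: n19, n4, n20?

n13 and n17 are on, so n19 turns on (Gate 3).
n19: reached.
n4 would need n36 and n26 (Gate 7), but n36 never turns on.
n20 would need n19, n11, and n4 (Gate 15), but n4 never turns on.
Reached: n19 — 1 of the 3.

1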